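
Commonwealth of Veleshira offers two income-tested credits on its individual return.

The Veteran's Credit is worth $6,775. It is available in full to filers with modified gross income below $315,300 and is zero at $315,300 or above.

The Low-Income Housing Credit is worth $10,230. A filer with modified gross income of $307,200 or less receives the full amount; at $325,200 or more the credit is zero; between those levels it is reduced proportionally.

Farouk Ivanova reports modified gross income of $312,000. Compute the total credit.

$14,277

Veteran's Credit: $312,000 is below the $315,300 cutoff, so the full $6,775 applies.
Low-Income Housing Credit: $312,000 is $4,800 into a $18,000 phase-out range, leaving 13,200/18,000 of the credit: $10,230 × 13,200/18,000 = $7,502.
Total: $6,775 + $7,502 = $14,277.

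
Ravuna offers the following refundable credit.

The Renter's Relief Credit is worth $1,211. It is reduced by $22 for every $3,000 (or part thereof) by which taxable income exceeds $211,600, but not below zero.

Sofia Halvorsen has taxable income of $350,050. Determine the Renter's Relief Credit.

$177

Renter's Relief Credit: income exceeds $211,600 by $138,450, which is 47 full-or-partial $3,000 increments; reduction = 47 × $22 = $1,034, leaving $177.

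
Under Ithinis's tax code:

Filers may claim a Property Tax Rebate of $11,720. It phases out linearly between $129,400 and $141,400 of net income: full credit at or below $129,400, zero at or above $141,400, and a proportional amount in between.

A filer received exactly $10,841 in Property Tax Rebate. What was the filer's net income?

$130,300

$10,841 is 10,841/11,720 of the full $11,720, so 879/11,720 of the $12,000 range has been used: income = $129,400 + $12,000 × 879/11,720 = $130,300.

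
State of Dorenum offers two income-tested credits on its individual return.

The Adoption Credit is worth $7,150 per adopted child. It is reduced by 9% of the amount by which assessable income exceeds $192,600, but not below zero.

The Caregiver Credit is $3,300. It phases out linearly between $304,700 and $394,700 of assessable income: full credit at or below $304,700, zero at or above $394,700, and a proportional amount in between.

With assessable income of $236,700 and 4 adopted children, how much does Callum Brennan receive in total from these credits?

$27,931

Adoption Credit: base = 4 × $7,150 = $28,600. 9% of the $44,100 excess over $192,600 is $3,969; credit = $28,600 − $3,969 = $24,631.
Caregiver Credit: $236,700 is at or below the $304,700 threshold, so the full $3,300 applies.
Total: $24,631 + $3,300 = $27,931.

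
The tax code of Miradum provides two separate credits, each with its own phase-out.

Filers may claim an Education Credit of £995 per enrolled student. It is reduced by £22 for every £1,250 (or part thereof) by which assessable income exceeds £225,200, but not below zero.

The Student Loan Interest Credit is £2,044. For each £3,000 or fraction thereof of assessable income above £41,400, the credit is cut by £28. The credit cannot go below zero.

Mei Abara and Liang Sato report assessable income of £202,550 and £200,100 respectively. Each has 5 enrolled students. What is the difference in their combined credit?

Mei (£202,550): Education Credit: base = 5 × £995 = £4,975. £202,550 is at or below the £225,200 threshold, so the full £4,975 applies. Student Loan Interest Credit: income exceeds £41,400 by £161,150, which is 54 full-or-partial £3,000 increments; reduction = 54 × £28 = £1,512, leaving £532. total £4,975 + £532 = £5,507
Liang (£200,100): Education Credit: base = 5 × £995 = £4,975. £200,100 is at or below the £225,200 threshold, so the full £4,975 applies. Student Loan Interest Credit: income exceeds £41,400 by £158,700, which is 53 full-or-partial £3,000 increments; reduction = 53 × £28 = £1,484, leaving £560. total £4,975 + £560 = £5,535
Difference: |£5,507 − £5,535| = £28.

£28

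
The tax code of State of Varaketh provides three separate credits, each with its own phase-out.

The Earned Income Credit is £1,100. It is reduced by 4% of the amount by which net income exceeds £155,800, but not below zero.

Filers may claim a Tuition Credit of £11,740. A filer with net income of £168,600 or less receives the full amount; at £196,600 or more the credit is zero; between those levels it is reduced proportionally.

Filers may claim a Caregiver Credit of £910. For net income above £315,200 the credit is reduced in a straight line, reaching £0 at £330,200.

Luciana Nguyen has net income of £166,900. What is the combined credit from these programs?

£13,306

Earned Income Credit: 4% of the £11,100 excess over £155,800 is £444; credit = £1,100 − £444 = £656.
Tuition Credit: £166,900 is at or below the £168,600 threshold, so the full £11,740 applies.
Caregiver Credit: £166,900 is at or below the £315,200 threshold, so the full £910 applies.
Total: £656 + £11,740 + £910 = £13,306.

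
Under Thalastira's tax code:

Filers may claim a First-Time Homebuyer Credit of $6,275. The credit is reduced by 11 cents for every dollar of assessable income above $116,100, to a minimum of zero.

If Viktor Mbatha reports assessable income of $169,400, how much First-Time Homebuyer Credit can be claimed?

$412

First-Time Homebuyer Credit: 11% of the $53,300 excess over $116,100 is $5,863; credit = $6,275 − $5,863 = $412.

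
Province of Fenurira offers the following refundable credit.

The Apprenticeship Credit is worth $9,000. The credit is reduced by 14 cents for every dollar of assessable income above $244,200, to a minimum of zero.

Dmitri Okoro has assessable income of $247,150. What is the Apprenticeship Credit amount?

$8,587

Apprenticeship Credit: 14% of the $2,950 excess over $244,200 is $413; credit = $9,000 − $413 = $8,587.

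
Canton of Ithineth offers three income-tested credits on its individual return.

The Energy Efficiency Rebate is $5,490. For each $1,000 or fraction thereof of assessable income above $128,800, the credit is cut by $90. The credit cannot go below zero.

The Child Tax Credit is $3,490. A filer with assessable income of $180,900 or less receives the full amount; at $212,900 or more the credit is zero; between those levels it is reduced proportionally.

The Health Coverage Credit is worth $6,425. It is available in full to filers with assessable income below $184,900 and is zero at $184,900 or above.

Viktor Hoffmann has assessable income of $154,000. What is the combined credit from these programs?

$13,065

Energy Efficiency Rebate: income exceeds $128,800 by $25,200, which is 26 full-or-partial $1,000 increments; reduction = 26 × $90 = $2,340, leaving $3,150.
Child Tax Credit: $154,000 is at or below the $180,900 threshold, so the full $3,490 applies.
Health Coverage Credit: $154,000 is below the $184,900 cutoff, so the full $6,425 applies.
Total: $3,150 + $3,490 + $6,425 = $13,065.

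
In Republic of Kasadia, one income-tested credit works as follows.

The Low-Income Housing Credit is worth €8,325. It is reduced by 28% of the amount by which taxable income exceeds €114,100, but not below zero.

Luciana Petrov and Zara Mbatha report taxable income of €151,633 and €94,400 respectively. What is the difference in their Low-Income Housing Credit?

Luciana (€151,633): Low-Income Housing Credit: 28% of the €37,533 excess over €114,100 is €10,509.24 ≥ base, so the credit is €0.
Zara (€94,400): Low-Income Housing Credit: €94,400 is at or below the €114,100 threshold, so the full €8,325 applies.
Difference: |€0 − €8,325| = €8,325.

€8,325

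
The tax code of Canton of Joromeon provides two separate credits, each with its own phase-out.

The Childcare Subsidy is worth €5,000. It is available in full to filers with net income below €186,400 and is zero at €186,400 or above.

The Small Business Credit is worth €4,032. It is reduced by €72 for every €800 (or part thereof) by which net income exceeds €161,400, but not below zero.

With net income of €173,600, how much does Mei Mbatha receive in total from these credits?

€7,880

Childcare Subsidy: €173,600 is below the €186,400 cutoff, so the full €5,000 applies.
Small Business Credit: income exceeds €161,400 by €12,200, which is 16 full-or-partial €800 increments; reduction = 16 × €72 = €1,152, leaving €2,880.
Total: €5,000 + €2,880 = €7,880.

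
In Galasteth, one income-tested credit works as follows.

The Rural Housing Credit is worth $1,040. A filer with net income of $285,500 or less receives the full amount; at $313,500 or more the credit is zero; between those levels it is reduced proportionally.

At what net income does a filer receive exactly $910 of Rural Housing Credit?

$289,000

$910 is 910/1,040 of the full $1,040, so 130/1,040 of the $28,000 range has been used: income = $285,500 + $28,000 × 130/1,040 = $289,000.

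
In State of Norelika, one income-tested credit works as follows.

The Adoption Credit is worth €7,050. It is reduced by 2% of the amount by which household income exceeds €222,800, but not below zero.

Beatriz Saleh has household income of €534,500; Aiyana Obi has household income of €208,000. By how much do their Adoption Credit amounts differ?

€6,234

Beatriz (€534,500): Adoption Credit: 2% of the €311,700 excess over €222,800 is €6,234; credit = €7,050 − €6,234 = €816.
Aiyana (€208,000): Adoption Credit: €208,000 is at or below the €222,800 threshold, so the full €7,050 applies.
Difference: |€816 − €7,050| = €6,234.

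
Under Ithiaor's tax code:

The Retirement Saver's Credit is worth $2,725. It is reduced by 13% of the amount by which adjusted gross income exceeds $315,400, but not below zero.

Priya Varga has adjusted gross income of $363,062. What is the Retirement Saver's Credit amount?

Retirement Saver's Credit: 13% of the $47,662 excess over $315,400 is $6,196.06 ≥ base, so the credit is $0.

$0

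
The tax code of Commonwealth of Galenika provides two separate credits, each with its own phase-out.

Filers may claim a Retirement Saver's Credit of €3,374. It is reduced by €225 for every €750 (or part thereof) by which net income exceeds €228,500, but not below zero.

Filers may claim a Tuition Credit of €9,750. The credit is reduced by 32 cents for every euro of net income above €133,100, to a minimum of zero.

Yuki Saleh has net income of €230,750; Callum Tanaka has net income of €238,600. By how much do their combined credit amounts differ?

Yuki (€230,750): Retirement Saver's Credit: income exceeds €228,500 by €2,250, which is 3 full-or-partial €750 increments; reduction = 3 × €225 = €675, leaving €2,699. Tuition Credit: 32% of the €97,650 excess over €133,100 is €31,248 ≥ base, so the credit is €0. total €2,699 + €0 = €2,699
Callum (€238,600): Retirement Saver's Credit: income exceeds €228,500 by €10,100, which is 14 full-or-partial €750 increments; reduction = 14 × €225 = €3,150, leaving €224. Tuition Credit: 32% of the €105,500 excess over €133,100 is €33,760 ≥ base, so the credit is €0. total €224 + €0 = €224
Difference: |€2,699 − €224| = €2,475.

€2,475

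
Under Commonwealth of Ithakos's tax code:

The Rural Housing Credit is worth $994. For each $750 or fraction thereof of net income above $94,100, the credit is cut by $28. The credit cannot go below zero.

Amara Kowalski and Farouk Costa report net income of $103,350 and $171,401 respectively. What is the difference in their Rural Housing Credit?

Amara ($103,350): Rural Housing Credit: income exceeds $94,100 by $9,250, which is 13 full-or-partial $750 increments; reduction = 13 × $28 = $364, leaving $630.
Farouk ($171,401): Rural Housing Credit: income exceeds $94,100 by $77,301 → 104 increments × $28 = $2,912 ≥ base, so the credit is $0.
Difference: |$630 − $0| = $630.

$630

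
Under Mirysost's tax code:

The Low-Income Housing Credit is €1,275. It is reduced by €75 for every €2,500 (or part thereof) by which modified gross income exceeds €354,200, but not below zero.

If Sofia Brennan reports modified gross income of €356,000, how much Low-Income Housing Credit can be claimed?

€1,200

Low-Income Housing Credit: income exceeds €354,200 by €1,800, which is 1 full-or-partial €2,500 increment; reduction = 1 × €75 = €75, leaving €1,200.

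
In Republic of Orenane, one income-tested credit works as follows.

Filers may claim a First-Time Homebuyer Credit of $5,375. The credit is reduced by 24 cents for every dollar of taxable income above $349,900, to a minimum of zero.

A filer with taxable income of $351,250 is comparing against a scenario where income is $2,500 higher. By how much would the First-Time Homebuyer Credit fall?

At $351,250 — 24% of the $1,350 excess over $349,900 is $324; credit = $5,375 − $324 = $5,051.
At $353,750 — 24% of the $3,850 excess over $349,900 is $924; credit = $5,375 − $924 = $4,451.
Lost: $5,051 − $4,451 = $600.

$600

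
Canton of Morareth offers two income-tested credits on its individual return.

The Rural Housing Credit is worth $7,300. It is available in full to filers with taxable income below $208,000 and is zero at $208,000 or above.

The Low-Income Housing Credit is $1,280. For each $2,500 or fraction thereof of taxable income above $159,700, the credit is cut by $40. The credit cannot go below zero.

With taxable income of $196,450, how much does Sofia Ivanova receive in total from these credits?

Rural Housing Credit: $196,450 is below the $208,000 cutoff, so the full $7,300 applies.
Low-Income Housing Credit: income exceeds $159,700 by $36,750, which is 15 full-or-partial $2,500 increments; reduction = 15 × $40 = $600, leaving $680.
Total: $7,300 + $680 = $7,980.

$7,980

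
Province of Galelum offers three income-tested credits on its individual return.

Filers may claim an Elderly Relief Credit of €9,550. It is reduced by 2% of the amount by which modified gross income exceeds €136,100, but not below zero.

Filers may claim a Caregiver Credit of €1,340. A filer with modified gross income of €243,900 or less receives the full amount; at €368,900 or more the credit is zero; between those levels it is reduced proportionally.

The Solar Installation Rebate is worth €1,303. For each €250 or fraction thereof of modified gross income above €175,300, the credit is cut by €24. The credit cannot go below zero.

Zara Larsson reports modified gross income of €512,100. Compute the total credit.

Elderly Relief Credit: 2% of the €376,000 excess over €136,100 is €7,520; credit = €9,550 − €7,520 = €2,030.
Caregiver Credit: €512,100 is at or above €368,900, so the credit is €0.
Solar Installation Rebate: income exceeds €175,300 by €336,800 → 1348 increments × €24 = €32,352 ≥ base, so the credit is €0.
Total: €2,030 + €0 + €0 = €2,030.

€2,030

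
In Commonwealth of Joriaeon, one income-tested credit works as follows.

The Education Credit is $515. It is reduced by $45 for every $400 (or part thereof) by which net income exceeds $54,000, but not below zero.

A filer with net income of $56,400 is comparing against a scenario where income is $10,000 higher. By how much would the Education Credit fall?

At $56,400 — income exceeds $54,000 by $2,400, which is 6 full-or-partial $400 increments; reduction = 6 × $45 = $270, leaving $245.
At $66,400 — income exceeds $54,000 by $12,400 → 31 increments × $45 = $1,395 ≥ base, so the credit is $0.
Lost: $245 − $0 = $245.

$245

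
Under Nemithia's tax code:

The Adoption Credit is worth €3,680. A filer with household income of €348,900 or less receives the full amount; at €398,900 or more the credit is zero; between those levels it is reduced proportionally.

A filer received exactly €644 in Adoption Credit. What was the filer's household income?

€644 is 644/3,680 of the full €3,680, so 3,036/3,680 of the €50,000 range has been used: income = €348,900 + €50,000 × 3,036/3,680 = €390,150.

€390,150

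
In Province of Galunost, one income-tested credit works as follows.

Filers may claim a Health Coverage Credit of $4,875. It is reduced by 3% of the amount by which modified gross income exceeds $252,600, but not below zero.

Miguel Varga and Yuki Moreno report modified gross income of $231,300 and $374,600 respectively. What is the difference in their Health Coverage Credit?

$3,660

Miguel ($231,300): Health Coverage Credit: $231,300 is at or below the $252,600 threshold, so the full $4,875 applies.
Yuki ($374,600): Health Coverage Credit: 3% of the $122,000 excess over $252,600 is $3,660; credit = $4,875 − $3,660 = $1,215.
Difference: |$4,875 − $1,215| = $3,660.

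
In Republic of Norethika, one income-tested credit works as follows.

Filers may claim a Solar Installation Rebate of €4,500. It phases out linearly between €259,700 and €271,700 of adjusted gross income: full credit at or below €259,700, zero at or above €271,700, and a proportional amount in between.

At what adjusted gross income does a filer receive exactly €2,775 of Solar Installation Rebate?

€264,300

€2,775 is 2,775/4,500 of the full €4,500, so 1,725/4,500 of the €12,000 range has been used: income = €259,700 + €12,000 × 1,725/4,500 = €264,300.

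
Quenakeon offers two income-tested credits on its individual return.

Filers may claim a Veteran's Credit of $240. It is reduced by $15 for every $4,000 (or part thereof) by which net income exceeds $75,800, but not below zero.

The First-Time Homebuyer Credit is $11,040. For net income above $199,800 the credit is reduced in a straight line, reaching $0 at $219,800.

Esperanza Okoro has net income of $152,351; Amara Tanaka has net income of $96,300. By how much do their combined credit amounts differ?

$150

Esperanza ($152,351): Veteran's Credit: income exceeds $75,800 by $76,551 → 20 increments × $15 = $300 ≥ base, so the credit is $0. First-Time Homebuyer Credit: $152,351 is at or below the $199,800 threshold, so the full $11,040 applies. total $0 + $11,040 = $11,040
Amara ($96,300): Veteran's Credit: income exceeds $75,800 by $20,500, which is 6 full-or-partial $4,000 increments; reduction = 6 × $15 = $90, leaving $150. First-Time Homebuyer Credit: $96,300 is at or below the $199,800 threshold, so the full $11,040 applies. total $150 + $11,040 = $11,190
Difference: |$11,040 − $11,190| = $150.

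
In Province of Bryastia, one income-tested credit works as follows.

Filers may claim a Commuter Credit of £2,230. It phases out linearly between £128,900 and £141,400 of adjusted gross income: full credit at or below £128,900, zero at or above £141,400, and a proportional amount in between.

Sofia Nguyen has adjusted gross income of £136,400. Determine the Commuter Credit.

Commuter Credit: £136,400 is £7,500 into a £12,500 phase-out range, leaving 5,000/12,500 of the credit: £2,230 × 5,000/12,500 = £892.

£892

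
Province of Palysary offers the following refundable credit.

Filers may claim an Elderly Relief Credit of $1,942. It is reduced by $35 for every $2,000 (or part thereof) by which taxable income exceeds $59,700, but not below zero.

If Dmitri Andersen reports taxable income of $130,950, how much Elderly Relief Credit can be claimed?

$682

Elderly Relief Credit: income exceeds $59,700 by $71,250, which is 36 full-or-partial $2,000 increments; reduction = 36 × $35 = $1,260, leaving $682.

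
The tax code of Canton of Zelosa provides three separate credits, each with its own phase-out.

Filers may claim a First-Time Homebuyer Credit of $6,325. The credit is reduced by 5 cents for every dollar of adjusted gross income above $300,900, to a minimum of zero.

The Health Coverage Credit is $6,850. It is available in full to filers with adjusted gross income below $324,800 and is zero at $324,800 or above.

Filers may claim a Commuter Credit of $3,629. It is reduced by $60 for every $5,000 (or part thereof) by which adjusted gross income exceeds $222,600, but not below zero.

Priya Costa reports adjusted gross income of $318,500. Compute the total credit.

$14,724

First-Time Homebuyer Credit: 5% of the $17,600 excess over $300,900 is $880; credit = $6,325 − $880 = $5,445.
Health Coverage Credit: $318,500 is below the $324,800 cutoff, so the full $6,850 applies.
Commuter Credit: income exceeds $222,600 by $95,900, which is 20 full-or-partial $5,000 increments; reduction = 20 × $60 = $1,200, leaving $2,429.
Total: $5,445 + $6,850 + $2,429 = $14,724.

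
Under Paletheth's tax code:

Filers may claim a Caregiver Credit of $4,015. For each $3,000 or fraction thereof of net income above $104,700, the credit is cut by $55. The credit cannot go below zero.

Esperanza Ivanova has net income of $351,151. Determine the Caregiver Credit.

$0

Caregiver Credit: income exceeds $104,700 by $246,451 → 83 increments × $55 = $4,565 ≥ base, so the credit is $0.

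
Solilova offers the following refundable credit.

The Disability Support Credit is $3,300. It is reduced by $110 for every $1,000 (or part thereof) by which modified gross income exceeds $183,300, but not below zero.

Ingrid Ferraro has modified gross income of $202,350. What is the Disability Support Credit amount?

Disability Support Credit: income exceeds $183,300 by $19,050, which is 20 full-or-partial $1,000 increments; reduction = 20 × $110 = $2,200, leaving $1,100.

$1,100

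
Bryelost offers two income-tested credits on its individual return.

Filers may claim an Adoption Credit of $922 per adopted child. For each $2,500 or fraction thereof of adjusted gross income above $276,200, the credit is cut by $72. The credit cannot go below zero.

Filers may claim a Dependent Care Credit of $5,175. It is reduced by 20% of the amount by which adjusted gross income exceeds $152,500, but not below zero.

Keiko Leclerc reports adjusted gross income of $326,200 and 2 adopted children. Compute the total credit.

$404

Adoption Credit: base = 2 × $922 = $1,844. income exceeds $276,200 by $50,000, which is 20 full-or-partial $2,500 increments; reduction = 20 × $72 = $1,440, leaving $404.
Dependent Care Credit: 20% of the $173,700 excess over $152,500 is $34,740 ≥ base, so the credit is $0.
Total: $404 + $0 = $404.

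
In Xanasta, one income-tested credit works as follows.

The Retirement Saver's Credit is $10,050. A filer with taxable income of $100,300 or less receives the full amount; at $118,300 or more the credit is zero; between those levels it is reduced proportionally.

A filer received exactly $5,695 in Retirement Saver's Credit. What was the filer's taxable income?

$108,100

$5,695 is 5,695/10,050 of the full $10,050, so 4,355/10,050 of the $18,000 range has been used: income = $100,300 + $18,000 × 4,355/10,050 = $108,100.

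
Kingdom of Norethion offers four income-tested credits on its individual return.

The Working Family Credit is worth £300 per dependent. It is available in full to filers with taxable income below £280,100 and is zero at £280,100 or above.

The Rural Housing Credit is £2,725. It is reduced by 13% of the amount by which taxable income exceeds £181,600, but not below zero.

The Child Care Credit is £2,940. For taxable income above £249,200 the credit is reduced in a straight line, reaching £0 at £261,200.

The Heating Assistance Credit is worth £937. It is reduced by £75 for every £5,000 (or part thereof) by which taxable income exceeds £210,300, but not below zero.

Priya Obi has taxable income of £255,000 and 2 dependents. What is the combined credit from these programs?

Working Family Credit: base = 2 × £300 = £600. £255,000 is below the £280,100 cutoff, so the full £600 applies.
Rural Housing Credit: 13% of the £73,400 excess over £181,600 is £9,542 ≥ base, so the credit is £0.
Child Care Credit: £255,000 is £5,800 into a £12,000 phase-out range, leaving 6,200/12,000 of the credit: £2,940 × 6,200/12,000 = £1,519.
Heating Assistance Credit: income exceeds £210,300 by £44,700, which is 9 full-or-partial £5,000 increments; reduction = 9 × £75 = £675, leaving £262.
Total: £600 + £0 + £1,519 + £262 = £2,381.

£2,381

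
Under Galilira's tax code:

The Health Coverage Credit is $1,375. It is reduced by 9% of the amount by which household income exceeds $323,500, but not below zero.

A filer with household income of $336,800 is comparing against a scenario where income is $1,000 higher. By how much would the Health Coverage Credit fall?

$90

At $336,800 — 9% of the $13,300 excess over $323,500 is $1,197; credit = $1,375 − $1,197 = $178.
At $337,800 — 9% of the $14,300 excess over $323,500 is $1,287; credit = $1,375 − $1,287 = $88.
Lost: $178 − $88 = $90.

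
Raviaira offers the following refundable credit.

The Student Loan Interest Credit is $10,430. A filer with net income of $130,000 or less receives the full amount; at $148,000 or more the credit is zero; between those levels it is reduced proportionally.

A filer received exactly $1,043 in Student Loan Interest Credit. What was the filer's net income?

$146,200

$1,043 is 1,043/10,430 of the full $10,430, so 9,387/10,430 of the $18,000 range has been used: income = $130,000 + $18,000 × 9,387/10,430 = $146,200.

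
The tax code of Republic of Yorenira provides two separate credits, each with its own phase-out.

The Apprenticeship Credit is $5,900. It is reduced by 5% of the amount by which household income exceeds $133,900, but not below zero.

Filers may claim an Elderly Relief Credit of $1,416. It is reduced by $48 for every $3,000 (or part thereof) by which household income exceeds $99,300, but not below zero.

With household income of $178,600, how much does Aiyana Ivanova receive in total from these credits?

$3,785

Apprenticeship Credit: 5% of the $44,700 excess over $133,900 is $2,235; credit = $5,900 − $2,235 = $3,665.
Elderly Relief Credit: income exceeds $99,300 by $79,300, which is 27 full-or-partial $3,000 increments; reduction = 27 × $48 = $1,296, leaving $120.
Total: $3,665 + $120 = $3,785.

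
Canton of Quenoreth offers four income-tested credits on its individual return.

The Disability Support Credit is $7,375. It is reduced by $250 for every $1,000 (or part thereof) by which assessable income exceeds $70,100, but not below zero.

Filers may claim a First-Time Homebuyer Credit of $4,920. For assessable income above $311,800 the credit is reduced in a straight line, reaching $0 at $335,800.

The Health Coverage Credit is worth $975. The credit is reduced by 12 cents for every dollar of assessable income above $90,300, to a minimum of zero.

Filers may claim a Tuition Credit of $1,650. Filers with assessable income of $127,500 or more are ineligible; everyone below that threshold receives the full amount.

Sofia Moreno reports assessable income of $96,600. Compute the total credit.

Disability Support Credit: income exceeds $70,100 by $26,500, which is 27 full-or-partial $1,000 increments; reduction = 27 × $250 = $6,750, leaving $625.
First-Time Homebuyer Credit: $96,600 is at or below the $311,800 threshold, so the full $4,920 applies.
Health Coverage Credit: 12% of the $6,300 excess over $90,300 is $756; credit = $975 − $756 = $219.
Tuition Credit: $96,600 is below the $127,500 cutoff, so the full $1,650 applies.
Total: $625 + $4,920 + $219 + $1,650 = $7,414.

$7,414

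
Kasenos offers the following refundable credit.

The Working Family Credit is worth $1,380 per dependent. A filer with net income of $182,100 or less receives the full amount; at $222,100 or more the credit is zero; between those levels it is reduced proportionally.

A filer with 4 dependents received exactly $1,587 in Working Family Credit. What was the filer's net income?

$210,600

Full credit = 4 × $1,380 = $5,520.
$1,587 is 1,587/5,520 of the full $5,520, so 3,933/5,520 of the $40,000 range has been used: income = $182,100 + $40,000 × 3,933/5,520 = $210,600.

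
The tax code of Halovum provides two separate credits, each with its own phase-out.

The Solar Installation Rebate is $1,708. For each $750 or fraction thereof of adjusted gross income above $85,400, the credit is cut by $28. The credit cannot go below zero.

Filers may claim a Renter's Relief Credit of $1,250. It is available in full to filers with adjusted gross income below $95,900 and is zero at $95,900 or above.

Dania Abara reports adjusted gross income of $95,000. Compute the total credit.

$2,594

Solar Installation Rebate: income exceeds $85,400 by $9,600, which is 13 full-or-partial $750 increments; reduction = 13 × $28 = $364, leaving $1,344.
Renter's Relief Credit: $95,000 is below the $95,900 cutoff, so the full $1,250 applies.
Total: $1,344 + $1,250 = $2,594.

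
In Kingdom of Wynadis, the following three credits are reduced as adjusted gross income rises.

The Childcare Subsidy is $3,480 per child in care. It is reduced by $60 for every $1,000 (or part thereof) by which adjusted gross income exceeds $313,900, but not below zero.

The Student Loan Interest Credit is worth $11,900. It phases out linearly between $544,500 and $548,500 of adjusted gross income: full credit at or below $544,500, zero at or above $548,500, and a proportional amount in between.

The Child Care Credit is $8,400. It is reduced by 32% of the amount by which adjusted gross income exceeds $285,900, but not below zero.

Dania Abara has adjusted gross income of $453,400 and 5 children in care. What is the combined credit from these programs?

$20,900

Childcare Subsidy: base = 5 × $3,480 = $17,400. income exceeds $313,900 by $139,500, which is 140 full-or-partial $1,000 increments; reduction = 140 × $60 = $8,400, leaving $9,000.
Student Loan Interest Credit: $453,400 is at or below the $544,500 threshold, so the full $11,900 applies.
Child Care Credit: 32% of the $167,500 excess over $285,900 is $53,600 ≥ base, so the credit is $0.
Total: $9,000 + $11,900 + $0 = $20,900.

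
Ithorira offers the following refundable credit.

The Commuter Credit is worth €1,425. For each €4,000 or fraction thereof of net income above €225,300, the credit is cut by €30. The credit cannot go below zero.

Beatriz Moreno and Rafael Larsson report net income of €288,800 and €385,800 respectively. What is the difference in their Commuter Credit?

Beatriz (€288,800): Commuter Credit: income exceeds €225,300 by €63,500, which is 16 full-or-partial €4,000 increments; reduction = 16 × €30 = €480, leaving €945.
Rafael (€385,800): Commuter Credit: income exceeds €225,300 by €160,500, which is 41 full-or-partial €4,000 increments; reduction = 41 × €30 = €1,230, leaving €195.
Difference: |€945 − €195| = €750.

€750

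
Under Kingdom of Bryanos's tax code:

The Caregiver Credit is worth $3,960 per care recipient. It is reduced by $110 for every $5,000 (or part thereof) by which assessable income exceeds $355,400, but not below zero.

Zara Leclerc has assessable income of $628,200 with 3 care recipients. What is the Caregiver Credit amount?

Caregiver Credit: base = 3 × $3,960 = $11,880. income exceeds $355,400 by $272,800, which is 55 full-or-partial $5,000 increments; reduction = 55 × $110 = $6,050, leaving $5,830.

$5,830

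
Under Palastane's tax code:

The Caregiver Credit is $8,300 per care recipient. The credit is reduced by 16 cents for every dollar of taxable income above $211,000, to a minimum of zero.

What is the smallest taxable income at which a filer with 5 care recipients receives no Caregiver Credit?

$470,375

Full credit = 5 × $8,300 = $41,500.
The credit falls by 16% of each dollar above $211,000, so it reaches zero when the excess is $41,500 / 16% = $259,375: income = $211,000 + $259,375 = $470,375.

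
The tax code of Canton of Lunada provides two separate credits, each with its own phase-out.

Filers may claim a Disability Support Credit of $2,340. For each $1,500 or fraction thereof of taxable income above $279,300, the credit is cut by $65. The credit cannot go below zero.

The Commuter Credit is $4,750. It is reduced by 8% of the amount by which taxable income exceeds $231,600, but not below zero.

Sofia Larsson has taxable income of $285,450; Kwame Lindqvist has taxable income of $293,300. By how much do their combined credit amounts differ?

$767

Sofia ($285,450): Disability Support Credit: income exceeds $279,300 by $6,150, which is 5 full-or-partial $1,500 increments; reduction = 5 × $65 = $325, leaving $2,015. Commuter Credit: 8% of the $53,850 excess over $231,600 is $4,308; credit = $4,750 − $4,308 = $442. total $2,015 + $442 = $2,457
Kwame ($293,300): Disability Support Credit: income exceeds $279,300 by $14,000, which is 10 full-or-partial $1,500 increments; reduction = 10 × $65 = $650, leaving $1,690. Commuter Credit: 8% of the $61,700 excess over $231,600 is $4,936 ≥ base, so the credit is $0. total $1,690 + $0 = $1,690
Difference: |$2,457 − $1,690| = $767.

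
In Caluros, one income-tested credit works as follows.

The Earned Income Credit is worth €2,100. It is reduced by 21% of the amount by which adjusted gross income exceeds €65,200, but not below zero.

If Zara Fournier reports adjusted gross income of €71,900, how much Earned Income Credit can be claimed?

Earned Income Credit: 21% of the €6,700 excess over €65,200 is €1,407; credit = €2,100 − €1,407 = €693.

€693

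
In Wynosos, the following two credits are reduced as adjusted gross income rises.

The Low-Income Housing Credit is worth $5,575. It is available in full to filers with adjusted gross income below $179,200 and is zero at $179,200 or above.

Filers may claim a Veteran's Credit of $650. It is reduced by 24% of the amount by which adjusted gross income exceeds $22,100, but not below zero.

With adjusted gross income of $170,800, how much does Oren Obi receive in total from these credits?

Low-Income Housing Credit: $170,800 is below the $179,200 cutoff, so the full $5,575 applies.
Veteran's Credit: 24% of the $148,700 excess over $22,100 is $35,688 ≥ base, so the credit is $0.
Total: $5,575 + $0 = $5,575.

$5,575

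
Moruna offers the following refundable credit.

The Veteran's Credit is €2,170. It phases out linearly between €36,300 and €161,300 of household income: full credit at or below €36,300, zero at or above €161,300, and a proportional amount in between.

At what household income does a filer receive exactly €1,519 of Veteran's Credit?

€73,800

€1,519 is 1,519/2,170 of the full €2,170, so 651/2,170 of the €125,000 range has been used: income = €36,300 + €125,000 × 651/2,170 = €73,800.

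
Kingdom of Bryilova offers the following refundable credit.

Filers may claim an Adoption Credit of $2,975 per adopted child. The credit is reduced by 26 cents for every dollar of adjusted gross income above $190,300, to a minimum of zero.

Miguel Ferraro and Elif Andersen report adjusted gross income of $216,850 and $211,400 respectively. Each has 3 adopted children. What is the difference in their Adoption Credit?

Miguel ($216,850): Adoption Credit: base = 3 × $2,975 = $8,925. 26% of the $26,550 excess over $190,300 is $6,903; credit = $8,925 − $6,903 = $2,022.
Elif ($211,400): Adoption Credit: base = 3 × $2,975 = $8,925. 26% of the $21,100 excess over $190,300 is $5,486; credit = $8,925 − $5,486 = $3,439.
Difference: |$2,022 − $3,439| = $1,417.

$1,417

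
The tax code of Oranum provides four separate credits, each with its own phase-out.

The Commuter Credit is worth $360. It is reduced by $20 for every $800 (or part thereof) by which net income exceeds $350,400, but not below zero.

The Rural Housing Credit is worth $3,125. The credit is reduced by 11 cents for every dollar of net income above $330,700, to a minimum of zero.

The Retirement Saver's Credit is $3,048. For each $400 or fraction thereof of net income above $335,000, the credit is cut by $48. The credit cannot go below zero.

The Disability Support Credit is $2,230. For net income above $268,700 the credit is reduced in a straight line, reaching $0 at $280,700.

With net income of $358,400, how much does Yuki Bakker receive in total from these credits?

$454

Commuter Credit: income exceeds $350,400 by $8,000, which is 10 full-or-partial $800 increments; reduction = 10 × $20 = $200, leaving $160.
Rural Housing Credit: 11% of the $27,700 excess over $330,700 is $3,047; credit = $3,125 − $3,047 = $78.
Retirement Saver's Credit: income exceeds $335,000 by $23,400, which is 59 full-or-partial $400 increments; reduction = 59 × $48 = $2,832, leaving $216.
Disability Support Credit: $358,400 is at or above $280,700, so the credit is $0.
Total: $160 + $78 + $216 + $0 = $454.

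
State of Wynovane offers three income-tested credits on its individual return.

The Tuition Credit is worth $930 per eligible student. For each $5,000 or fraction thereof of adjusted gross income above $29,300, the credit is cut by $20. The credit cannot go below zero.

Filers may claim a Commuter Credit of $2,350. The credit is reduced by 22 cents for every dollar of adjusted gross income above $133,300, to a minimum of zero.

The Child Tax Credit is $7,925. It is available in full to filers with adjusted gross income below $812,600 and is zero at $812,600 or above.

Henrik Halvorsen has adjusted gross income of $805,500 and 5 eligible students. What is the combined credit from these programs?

Tuition Credit: base = 5 × $930 = $4,650. income exceeds $29,300 by $776,200, which is 156 full-or-partial $5,000 increments; reduction = 156 × $20 = $3,120, leaving $1,530.
Commuter Credit: 22% of the $672,200 excess over $133,300 is $147,884 ≥ base, so the credit is $0.
Child Tax Credit: $805,500 is below the $812,600 cutoff, so the full $7,925 applies.
Total: $1,530 + $0 + $7,925 = $9,455.

$9,455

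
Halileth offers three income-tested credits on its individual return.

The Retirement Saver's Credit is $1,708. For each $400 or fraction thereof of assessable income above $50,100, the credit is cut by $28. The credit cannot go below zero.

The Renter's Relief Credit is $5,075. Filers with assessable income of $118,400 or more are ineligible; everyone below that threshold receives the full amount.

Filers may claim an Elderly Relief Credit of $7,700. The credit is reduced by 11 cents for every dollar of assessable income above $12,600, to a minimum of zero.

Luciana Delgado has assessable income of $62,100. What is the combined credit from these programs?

Retirement Saver's Credit: income exceeds $50,100 by $12,000, which is 30 full-or-partial $400 increments; reduction = 30 × $28 = $840, leaving $868.
Renter's Relief Credit: $62,100 is below the $118,400 cutoff, so the full $5,075 applies.
Elderly Relief Credit: 11% of the $49,500 excess over $12,600 is $5,445; credit = $7,700 − $5,445 = $2,255.
Total: $868 + $5,075 + $2,255 = $8,198.

$8,198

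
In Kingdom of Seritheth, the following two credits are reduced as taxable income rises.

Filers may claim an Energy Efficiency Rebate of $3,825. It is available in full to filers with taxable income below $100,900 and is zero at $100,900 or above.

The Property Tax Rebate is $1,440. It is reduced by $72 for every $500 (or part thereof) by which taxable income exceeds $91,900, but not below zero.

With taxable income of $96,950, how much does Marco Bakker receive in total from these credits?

$4,473

Energy Efficiency Rebate: $96,950 is below the $100,900 cutoff, so the full $3,825 applies.
Property Tax Rebate: income exceeds $91,900 by $5,050, which is 11 full-or-partial $500 increments; reduction = 11 × $72 = $792, leaving $648.
Total: $3,825 + $648 = $4,473.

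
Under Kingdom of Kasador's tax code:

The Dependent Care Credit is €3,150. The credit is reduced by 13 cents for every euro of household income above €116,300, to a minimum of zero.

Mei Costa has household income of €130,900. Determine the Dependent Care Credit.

€1,252

Dependent Care Credit: 13% of the €14,600 excess over €116,300 is €1,898; credit = €3,150 − €1,898 = €1,252.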